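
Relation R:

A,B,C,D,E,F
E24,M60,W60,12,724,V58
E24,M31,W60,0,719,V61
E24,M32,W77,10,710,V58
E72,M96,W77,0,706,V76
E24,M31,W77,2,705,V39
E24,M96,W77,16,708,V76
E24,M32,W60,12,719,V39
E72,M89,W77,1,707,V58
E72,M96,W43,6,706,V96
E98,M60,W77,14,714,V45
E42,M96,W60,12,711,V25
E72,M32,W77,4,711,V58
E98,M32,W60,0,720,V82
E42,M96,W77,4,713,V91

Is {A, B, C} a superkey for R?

Yes

All 14 rows have distinct {A, B, C} values, so {A, B, C} → (all attributes) holds and {A, B, C} is a superkey.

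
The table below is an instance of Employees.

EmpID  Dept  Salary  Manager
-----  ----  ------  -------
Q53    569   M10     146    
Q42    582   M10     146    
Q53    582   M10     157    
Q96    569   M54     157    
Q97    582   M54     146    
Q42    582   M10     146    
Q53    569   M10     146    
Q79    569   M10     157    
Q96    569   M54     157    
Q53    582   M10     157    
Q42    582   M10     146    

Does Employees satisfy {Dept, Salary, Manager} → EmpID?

(Dept=569, Salary=M10, Manager=146): 2 rows → EmpID = Q53, Q53 ✓
(Dept=582, Salary=M10, Manager=146): 3 rows → EmpID = Q42, Q42, Q42 ✓
(Dept=582, Salary=M10, Manager=157): 2 rows → EmpID = Q53, Q53 ✓
(Dept=569, Salary=M54, Manager=157): 2 rows → EmpID = Q96, Q96 ✓
(Dept=582, Salary=M54, Manager=146): 1 row → EmpID = Q97 ✓
(Dept=569, Salary=M10, Manager=157): 1 row → EmpID = Q79 ✓
Every {Dept, Salary, Manager} value is associated with a single EmpID value, so {Dept, Salary, Manager} → EmpID holds.

Yes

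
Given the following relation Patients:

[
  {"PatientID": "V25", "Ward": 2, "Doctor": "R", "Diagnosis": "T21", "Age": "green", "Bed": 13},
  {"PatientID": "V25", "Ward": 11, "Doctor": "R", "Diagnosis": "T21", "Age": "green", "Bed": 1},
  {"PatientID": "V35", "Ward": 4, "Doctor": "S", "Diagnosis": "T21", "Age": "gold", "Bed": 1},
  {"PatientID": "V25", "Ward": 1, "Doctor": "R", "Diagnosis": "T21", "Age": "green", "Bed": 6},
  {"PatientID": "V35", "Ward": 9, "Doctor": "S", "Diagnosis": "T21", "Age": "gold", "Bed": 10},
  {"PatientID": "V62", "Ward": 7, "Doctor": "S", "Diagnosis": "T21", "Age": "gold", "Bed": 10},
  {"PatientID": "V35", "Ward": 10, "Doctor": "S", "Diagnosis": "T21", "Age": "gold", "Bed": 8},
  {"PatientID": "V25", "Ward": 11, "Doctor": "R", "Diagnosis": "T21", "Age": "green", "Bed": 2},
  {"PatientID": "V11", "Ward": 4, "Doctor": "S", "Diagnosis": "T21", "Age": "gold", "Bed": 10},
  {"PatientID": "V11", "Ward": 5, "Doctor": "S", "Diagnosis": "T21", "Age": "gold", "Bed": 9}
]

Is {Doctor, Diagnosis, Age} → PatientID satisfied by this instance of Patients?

No

(Doctor=R, Diagnosis=T21, Age=green): 4 rows → PatientID = V25, V25, V25, V25 ✓
(Doctor=S, Diagnosis=T21, Age=gold): 6 rows → PatientID takes values {V35, V62, V11} — violation
Two rows agree on {Doctor, Diagnosis, Age} but differ on PatientID, so {Doctor, Diagnosis, Age} → PatientID does not hold.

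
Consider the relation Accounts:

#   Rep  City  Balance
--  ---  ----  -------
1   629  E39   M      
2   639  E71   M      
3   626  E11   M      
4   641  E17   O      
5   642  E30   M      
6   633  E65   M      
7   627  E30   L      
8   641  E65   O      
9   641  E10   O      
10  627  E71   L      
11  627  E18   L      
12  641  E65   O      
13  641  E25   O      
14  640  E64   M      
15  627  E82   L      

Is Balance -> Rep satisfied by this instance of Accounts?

No

Balance=M: rows 1, 2, 3, 5, 6, 14 → Rep takes values {629, 639, 626, 642, 633, 640} — violation
Balance=O: rows 4, 8, 9, 12, 13 → Rep = 641, 641, 641, 641, 641 ✓
Balance=L: rows 7, 10, 11, 15 → Rep = 627, 627, 627, 627 ✓
Two rows agree on Balance but differ on Rep, so Balance -> Rep does not hold.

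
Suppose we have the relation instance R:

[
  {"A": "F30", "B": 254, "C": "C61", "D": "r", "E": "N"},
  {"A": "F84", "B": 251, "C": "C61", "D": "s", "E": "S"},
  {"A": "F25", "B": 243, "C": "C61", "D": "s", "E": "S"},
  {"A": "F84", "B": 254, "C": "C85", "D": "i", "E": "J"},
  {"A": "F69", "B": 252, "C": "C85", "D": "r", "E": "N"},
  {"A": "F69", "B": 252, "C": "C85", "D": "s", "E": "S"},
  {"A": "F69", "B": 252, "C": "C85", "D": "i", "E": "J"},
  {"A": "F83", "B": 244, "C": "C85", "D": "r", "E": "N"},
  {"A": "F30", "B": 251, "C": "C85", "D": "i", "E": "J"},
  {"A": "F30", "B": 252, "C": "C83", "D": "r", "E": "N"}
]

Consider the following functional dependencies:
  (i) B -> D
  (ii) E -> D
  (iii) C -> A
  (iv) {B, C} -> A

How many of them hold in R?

(i) B -> D: B=254: 2 rows → D takes values {r, i} — violation; B=251: 2 rows → D takes values {s, i} — violation; B=252: 4 rows → D takes values {r, s, i} — violation — fails.
(ii) E -> D: every LHS value maps to a single RHS value — holds.
(iii) C -> A: C=C61: 3 rows → A takes values {F30, F84, F25} — violation; C=C85: 6 rows → A takes values {F84, F69, F83, F30} — violation — fails.
(iv) {B, C} -> A: every LHS value maps to a single RHS value — holds.
2 of the 4 dependencies hold.

2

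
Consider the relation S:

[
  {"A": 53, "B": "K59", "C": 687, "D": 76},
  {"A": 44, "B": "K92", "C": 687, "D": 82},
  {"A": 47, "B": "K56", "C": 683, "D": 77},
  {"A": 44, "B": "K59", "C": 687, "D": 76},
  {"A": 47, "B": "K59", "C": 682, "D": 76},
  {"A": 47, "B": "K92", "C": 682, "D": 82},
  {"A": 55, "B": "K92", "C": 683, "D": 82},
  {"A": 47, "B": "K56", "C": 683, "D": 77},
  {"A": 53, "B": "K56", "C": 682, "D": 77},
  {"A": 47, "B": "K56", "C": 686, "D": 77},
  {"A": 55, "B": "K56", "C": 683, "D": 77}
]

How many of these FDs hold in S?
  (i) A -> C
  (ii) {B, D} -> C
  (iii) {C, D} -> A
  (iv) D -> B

1

(i) A -> C: A=53: 2 rows → C takes values {687, 682} — violation; A=47: 5 rows → C takes values {683, 682, 686} — violation — fails.
(ii) {B, D} -> C: (B=K59, D=76): 3 rows → C takes values {687, 682} — violation; (B=K92, D=82): 3 rows → C takes values {687, 682, 683} — violation; (B=K56, D=77): 5 rows → C takes values {683, 682, 686} — violation — fails.
(iii) {C, D} -> A: (C=687, D=76): 2 rows → A takes values {53, 44} — violation; (C=683, D=77): 3 rows → A takes values {47, 55} — violation — fails.
(iv) D -> B: every LHS value maps to a single RHS value — holds.
1 of the 4 dependencies holds.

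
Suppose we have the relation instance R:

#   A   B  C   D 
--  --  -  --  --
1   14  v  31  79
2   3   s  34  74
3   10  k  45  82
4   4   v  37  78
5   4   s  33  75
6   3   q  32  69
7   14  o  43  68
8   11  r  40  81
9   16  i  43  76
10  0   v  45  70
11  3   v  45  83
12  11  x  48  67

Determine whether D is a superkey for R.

All 12 rows have distinct D values, so D → (all attributes) holds and D is a superkey.

Yes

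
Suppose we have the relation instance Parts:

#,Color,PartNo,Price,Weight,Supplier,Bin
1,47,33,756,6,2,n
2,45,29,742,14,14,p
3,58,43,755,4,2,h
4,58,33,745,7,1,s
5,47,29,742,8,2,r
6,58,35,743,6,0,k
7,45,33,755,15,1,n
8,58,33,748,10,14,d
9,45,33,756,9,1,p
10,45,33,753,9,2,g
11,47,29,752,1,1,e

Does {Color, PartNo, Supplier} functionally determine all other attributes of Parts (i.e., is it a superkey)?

No

Rows 7 and 9 have the same {Color, PartNo, Supplier} value (Color=45, PartNo=33, Supplier=1) but are distinct tuples, so {Color, PartNo, Supplier} does not determine every attribute — not a superkey.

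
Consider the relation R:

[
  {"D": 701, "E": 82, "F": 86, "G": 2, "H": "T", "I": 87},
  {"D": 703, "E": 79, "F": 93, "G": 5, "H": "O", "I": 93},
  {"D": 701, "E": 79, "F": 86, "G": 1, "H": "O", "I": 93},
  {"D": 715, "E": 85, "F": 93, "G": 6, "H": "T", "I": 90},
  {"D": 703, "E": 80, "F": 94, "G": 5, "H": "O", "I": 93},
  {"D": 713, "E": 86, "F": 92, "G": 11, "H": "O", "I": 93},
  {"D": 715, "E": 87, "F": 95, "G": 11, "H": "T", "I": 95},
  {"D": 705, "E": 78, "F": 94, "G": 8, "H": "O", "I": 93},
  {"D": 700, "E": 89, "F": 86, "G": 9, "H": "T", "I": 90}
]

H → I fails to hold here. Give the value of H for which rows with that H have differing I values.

T

H=T: 4 rows → I takes values {87, 90, 95} — violation
H=O: 5 rows → I = 93, 93, 93, 93, 93 ✓
The only H value with inconsistent I is H=T.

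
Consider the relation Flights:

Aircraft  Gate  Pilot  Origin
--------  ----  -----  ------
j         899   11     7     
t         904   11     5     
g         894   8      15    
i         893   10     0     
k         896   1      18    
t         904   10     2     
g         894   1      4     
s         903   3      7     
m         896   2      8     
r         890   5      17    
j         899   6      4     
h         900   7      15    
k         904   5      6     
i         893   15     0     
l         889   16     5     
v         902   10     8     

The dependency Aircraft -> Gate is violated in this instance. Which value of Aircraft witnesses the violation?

k

Aircraft=j: 2 rows → Gate = 899, 899 ✓
Aircraft=t: 2 rows → Gate = 904, 904 ✓
Aircraft=g: 2 rows → Gate = 894, 894 ✓
Aircraft=i: 2 rows → Gate = 893, 893 ✓
Aircraft=k: 2 rows → Gate takes values {896, 904} — violation
Aircraft=s: 1 row → Gate = 903 ✓
Aircraft=m: 1 row → Gate = 896 ✓
Aircraft=r: 1 row → Gate = 890 ✓
Aircraft=h: 1 row → Gate = 900 ✓
Aircraft=l: 1 row → Gate = 889 ✓
Aircraft=v: 1 row → Gate = 902 ✓
The only Aircraft value with inconsistent Gate is Aircraft=k.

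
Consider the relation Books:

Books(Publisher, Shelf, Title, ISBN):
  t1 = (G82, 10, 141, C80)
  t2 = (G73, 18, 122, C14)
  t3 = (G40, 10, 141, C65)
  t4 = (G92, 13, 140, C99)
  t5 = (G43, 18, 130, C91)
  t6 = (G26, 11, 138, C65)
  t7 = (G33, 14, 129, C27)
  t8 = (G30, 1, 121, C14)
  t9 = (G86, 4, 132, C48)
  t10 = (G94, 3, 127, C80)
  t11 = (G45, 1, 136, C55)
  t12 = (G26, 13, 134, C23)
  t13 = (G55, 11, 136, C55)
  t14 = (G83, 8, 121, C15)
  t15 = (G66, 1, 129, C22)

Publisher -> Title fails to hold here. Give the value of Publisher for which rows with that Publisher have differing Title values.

G26

Publisher=G82: row 1 → Title = 141 ✓
Publisher=G73: row 2 → Title = 122 ✓
Publisher=G40: row 3 → Title = 141 ✓
Publisher=G92: row 4 → Title = 140 ✓
Publisher=G43: row 5 → Title = 130 ✓
Publisher=G26: rows 6, 12 → Title takes values {138, 134} — violation
Publisher=G33: row 7 → Title = 129 ✓
Publisher=G30: row 8 → Title = 121 ✓
Publisher=G86: row 9 → Title = 132 ✓
Publisher=G94: row 10 → Title = 127 ✓
Publisher=G45: row 11 → Title = 136 ✓
Publisher=G55: row 13 → Title = 136 ✓
Publisher=G83: row 14 → Title = 121 ✓
Publisher=G66: row 15 → Title = 129 ✓
The only Publisher value with inconsistent Title is Publisher=G26.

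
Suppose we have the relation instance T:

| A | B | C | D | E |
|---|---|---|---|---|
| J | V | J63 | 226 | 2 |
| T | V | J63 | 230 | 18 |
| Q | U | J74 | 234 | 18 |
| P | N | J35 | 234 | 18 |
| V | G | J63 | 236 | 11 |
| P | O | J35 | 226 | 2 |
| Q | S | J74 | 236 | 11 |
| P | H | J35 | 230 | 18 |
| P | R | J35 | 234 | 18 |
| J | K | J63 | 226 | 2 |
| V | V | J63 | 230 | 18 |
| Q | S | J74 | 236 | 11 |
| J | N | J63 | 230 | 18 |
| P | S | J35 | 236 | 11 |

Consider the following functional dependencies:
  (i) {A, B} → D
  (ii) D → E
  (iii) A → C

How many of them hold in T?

(i) {A, B} → D: every LHS value maps to a single RHS value — holds.
(ii) D → E: every LHS value maps to a single RHS value — holds.
(iii) A → C: every LHS value maps to a single RHS value — holds.
3 of the 3 dependencies hold.

3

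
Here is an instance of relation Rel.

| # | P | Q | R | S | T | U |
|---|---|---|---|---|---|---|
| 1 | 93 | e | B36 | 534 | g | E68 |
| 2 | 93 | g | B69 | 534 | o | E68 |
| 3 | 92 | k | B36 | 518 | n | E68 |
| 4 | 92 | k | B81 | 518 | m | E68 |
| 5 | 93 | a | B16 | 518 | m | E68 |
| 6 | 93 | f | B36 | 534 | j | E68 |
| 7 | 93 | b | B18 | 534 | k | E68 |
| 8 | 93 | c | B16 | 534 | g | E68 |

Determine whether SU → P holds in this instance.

(S=534, U=E68): rows 1, 2, 6, 7, 8 → P = 93, 93, 93, 93, 93 ✓
(S=518, U=E68): rows 3, 4, 5 → P takes values {92, 93} — violation
Two rows agree on SU but differ on P, so SU → P does not hold.

No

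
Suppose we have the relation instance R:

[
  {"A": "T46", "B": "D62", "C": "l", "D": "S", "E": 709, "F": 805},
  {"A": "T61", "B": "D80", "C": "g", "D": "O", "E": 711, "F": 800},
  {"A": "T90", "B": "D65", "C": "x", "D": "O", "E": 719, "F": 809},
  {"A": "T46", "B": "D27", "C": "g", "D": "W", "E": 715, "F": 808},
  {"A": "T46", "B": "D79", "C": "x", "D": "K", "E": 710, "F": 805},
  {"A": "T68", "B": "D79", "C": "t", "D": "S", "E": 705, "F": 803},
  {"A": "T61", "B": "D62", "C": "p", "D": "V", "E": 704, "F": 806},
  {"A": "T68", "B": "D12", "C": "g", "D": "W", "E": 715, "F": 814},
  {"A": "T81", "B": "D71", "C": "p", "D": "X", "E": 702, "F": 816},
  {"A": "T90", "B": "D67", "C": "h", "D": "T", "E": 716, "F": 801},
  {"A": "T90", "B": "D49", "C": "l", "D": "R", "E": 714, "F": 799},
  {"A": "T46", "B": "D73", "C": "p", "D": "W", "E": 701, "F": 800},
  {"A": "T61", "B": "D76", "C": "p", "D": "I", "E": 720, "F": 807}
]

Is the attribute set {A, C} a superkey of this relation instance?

Two distinct rows share (A=T61, C=p), so {A, C} does not determine every attribute — not a superkey.

No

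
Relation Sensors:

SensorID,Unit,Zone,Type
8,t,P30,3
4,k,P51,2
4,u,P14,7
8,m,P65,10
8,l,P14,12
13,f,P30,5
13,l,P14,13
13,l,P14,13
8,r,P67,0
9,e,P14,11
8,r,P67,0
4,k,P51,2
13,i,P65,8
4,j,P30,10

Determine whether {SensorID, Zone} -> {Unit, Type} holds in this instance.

Yes

(SensorID=8, Zone=P30): 1 row → {Unit,Type} = (t, 3) ✓
(SensorID=4, Zone=P51): 2 rows → {Unit,Type} = (k, 2), (k, 2) ✓
(SensorID=4, Zone=P14): 1 row → {Unit,Type} = (u, 7) ✓
(SensorID=8, Zone=P65): 1 row → {Unit,Type} = (m, 10) ✓
(SensorID=8, Zone=P14): 1 row → {Unit,Type} = (l, 12) ✓
(SensorID=13, Zone=P30): 1 row → {Unit,Type} = (f, 5) ✓
(SensorID=13, Zone=P14): 2 rows → {Unit,Type} = (l, 13), (l, 13) ✓
(SensorID=8, Zone=P67): 2 rows → {Unit,Type} = (r, 0), (r, 0) ✓
(SensorID=9, Zone=P14): 1 row → {Unit,Type} = (e, 11) ✓
(SensorID=13, Zone=P65): 1 row → {Unit,Type} = (i, 8) ✓
(SensorID=4, Zone=P30): 1 row → {Unit,Type} = (j, 10) ✓
Every {SensorID, Zone} value is associated with a single {Unit, Type} value, so {SensorID, Zone} -> {Unit, Type} holds.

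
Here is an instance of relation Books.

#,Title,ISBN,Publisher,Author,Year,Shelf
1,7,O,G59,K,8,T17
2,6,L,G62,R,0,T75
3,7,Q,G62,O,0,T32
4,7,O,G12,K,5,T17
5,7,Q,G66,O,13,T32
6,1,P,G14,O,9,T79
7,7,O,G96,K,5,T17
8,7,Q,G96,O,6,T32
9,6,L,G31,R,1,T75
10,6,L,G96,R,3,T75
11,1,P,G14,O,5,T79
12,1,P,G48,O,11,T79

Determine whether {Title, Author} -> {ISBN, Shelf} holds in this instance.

(Title=7, Author=K): rows 1, 4, 7 → {ISBN,Shelf} = (O, T17), (O, T17), (O, T17) ✓
(Title=6, Author=R): rows 2, 9, 10 → {ISBN,Shelf} = (L, T75), (L, T75), (L, T75) ✓
(Title=7, Author=O): rows 3, 5, 8 → {ISBN,Shelf} = (Q, T32), (Q, T32), (Q, T32) ✓
(Title=1, Author=O): rows 6, 11, 12 → {ISBN,Shelf} = (P, T79), (P, T79), (P, T79) ✓
Every {Title, Author} value is associated with a single {ISBN, Shelf} value, so {Title, Author} -> {ISBN, Shelf} holds.

Yes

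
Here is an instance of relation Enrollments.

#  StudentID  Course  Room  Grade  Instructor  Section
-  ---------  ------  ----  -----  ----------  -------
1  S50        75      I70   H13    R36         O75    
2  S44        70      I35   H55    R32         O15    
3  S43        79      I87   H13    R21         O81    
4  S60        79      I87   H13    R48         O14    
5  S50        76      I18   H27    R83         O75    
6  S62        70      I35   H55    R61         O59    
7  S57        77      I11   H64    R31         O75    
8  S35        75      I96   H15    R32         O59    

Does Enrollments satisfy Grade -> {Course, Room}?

No

Grade=H13: rows 1, 3, 4 → {Course,Room} takes values {(75, I70), (79, I87)} — violation
Grade=H55: rows 2, 6 → {Course,Room} = (70, I35), (70, I35) ✓
Grade=H27: row 5 → {Course,Room} = (76, I18) ✓
Grade=H64: row 7 → {Course,Room} = (77, I11) ✓
Grade=H15: row 8 → {Course,Room} = (75, I96) ✓
Two rows agree on Grade but differ on {Course, Room}, so Grade -> {Course, Room} does not hold.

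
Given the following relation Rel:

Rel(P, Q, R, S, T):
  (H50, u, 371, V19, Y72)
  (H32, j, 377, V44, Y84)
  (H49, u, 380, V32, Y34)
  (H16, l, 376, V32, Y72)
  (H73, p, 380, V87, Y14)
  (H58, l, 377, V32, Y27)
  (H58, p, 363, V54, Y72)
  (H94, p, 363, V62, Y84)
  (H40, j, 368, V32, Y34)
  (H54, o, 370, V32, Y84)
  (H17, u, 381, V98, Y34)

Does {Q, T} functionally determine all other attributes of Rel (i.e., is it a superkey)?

Two distinct rows share (Q=u, T=Y34), so {Q, T} does not determine every attribute — not a superkey.

No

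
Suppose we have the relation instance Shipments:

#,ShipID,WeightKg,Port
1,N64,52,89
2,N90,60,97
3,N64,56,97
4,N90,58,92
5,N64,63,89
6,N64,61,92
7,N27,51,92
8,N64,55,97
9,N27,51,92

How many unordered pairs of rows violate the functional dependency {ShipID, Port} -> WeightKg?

2

(ShipID=N64, Port=89): violating pairs (1,5) — 1 pair.
(ShipID=N64, Port=97): violating pairs (3,8) — 1 pair.
(ShipID=N27, Port=92): all 2 rows agree on WeightKg — 0 pairs.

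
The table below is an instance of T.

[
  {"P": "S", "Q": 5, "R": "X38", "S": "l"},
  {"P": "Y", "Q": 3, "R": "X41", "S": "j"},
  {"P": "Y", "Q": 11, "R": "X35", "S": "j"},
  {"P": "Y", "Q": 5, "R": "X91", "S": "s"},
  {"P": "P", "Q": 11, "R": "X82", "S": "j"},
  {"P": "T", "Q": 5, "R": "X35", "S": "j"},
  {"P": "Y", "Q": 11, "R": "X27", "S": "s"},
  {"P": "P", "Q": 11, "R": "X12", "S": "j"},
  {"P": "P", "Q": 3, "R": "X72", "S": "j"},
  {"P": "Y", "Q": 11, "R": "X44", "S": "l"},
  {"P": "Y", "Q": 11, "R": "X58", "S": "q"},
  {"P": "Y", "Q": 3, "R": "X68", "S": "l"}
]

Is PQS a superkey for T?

No

Two distinct rows share (P=P, Q=11, S=j), so PQS does not determine every attribute — not a superkey.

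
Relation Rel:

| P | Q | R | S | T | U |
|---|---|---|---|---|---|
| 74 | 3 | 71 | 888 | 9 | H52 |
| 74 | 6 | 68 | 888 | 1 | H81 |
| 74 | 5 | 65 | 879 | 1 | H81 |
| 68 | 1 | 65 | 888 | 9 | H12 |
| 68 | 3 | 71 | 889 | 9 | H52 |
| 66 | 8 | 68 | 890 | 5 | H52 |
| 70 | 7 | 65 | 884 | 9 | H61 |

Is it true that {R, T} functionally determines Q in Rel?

No

(R=71, T=9): 2 rows → Q = 3, 3 ✓
(R=68, T=1): 1 row → Q = 6 ✓
(R=65, T=1): 1 row → Q = 5 ✓
(R=65, T=9): 2 rows → Q takes values {1, 7} — violation
(R=68, T=5): 1 row → Q = 8 ✓
Two rows agree on {R, T} but differ on Q, so {R, T} -> Q does not hold.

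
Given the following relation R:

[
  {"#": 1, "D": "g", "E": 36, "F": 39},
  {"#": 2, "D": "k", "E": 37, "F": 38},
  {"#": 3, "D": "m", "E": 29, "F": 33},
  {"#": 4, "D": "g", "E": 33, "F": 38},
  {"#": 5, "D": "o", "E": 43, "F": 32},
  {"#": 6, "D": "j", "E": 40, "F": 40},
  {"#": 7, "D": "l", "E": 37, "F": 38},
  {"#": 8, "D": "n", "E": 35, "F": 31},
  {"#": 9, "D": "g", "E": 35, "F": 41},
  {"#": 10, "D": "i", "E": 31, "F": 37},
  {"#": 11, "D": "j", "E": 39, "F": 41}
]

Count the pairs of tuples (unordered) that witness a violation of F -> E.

3

F=38: violating pairs (2,4), (4,7) — 2 pairs.
F=41: violating pairs (9,11) — 1 pair.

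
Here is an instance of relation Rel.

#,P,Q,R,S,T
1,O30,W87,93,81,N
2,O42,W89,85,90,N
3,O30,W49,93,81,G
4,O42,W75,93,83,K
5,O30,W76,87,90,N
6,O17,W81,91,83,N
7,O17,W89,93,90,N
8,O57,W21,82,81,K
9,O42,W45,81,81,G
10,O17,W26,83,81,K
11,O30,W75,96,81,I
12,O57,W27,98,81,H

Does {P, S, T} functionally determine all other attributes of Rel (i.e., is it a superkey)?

Yes

All 12 rows have distinct {P, S, T} values, so {P, S, T} → (all attributes) holds and {P, S, T} is a superkey.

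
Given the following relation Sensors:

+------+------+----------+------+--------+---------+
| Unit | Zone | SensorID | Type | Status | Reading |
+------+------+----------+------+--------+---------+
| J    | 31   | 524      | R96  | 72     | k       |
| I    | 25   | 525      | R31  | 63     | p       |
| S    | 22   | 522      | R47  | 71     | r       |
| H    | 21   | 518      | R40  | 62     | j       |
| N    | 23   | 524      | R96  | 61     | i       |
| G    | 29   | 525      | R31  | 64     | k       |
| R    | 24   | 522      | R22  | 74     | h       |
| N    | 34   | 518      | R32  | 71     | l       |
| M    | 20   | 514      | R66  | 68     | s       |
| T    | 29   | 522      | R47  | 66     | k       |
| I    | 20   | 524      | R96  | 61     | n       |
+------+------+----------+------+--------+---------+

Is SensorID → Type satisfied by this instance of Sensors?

SensorID=524: 3 rows → Type = R96, R96, R96 ✓
SensorID=525: 2 rows → Type = R31, R31 ✓
SensorID=522: 3 rows → Type takes values {R47, R22} — violation
SensorID=518: 2 rows → Type takes values {R40, R32} — violation
SensorID=514: 1 row → Type = R66 ✓
Two rows agree on SensorID but differ on Type, so SensorID → Type does not hold.

No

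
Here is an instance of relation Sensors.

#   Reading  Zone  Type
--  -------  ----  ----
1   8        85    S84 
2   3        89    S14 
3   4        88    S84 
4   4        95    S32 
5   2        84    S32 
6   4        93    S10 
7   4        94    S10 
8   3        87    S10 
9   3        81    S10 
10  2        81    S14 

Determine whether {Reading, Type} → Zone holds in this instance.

(Reading=8, Type=S84): row 1 → Zone = 85 ✓
(Reading=3, Type=S14): row 2 → Zone = 89 ✓
(Reading=4, Type=S84): row 3 → Zone = 88 ✓
(Reading=4, Type=S32): row 4 → Zone = 95 ✓
(Reading=2, Type=S32): row 5 → Zone = 84 ✓
(Reading=4, Type=S10): rows 6, 7 → Zone takes values {93, 94} — violation
(Reading=3, Type=S10): rows 8, 9 → Zone takes values {87, 81} — violation
(Reading=2, Type=S14): row 10 → Zone = 81 ✓
Two rows agree on {Reading, Type} but differ on Zone, so {Reading, Type} → Zone does not hold.

No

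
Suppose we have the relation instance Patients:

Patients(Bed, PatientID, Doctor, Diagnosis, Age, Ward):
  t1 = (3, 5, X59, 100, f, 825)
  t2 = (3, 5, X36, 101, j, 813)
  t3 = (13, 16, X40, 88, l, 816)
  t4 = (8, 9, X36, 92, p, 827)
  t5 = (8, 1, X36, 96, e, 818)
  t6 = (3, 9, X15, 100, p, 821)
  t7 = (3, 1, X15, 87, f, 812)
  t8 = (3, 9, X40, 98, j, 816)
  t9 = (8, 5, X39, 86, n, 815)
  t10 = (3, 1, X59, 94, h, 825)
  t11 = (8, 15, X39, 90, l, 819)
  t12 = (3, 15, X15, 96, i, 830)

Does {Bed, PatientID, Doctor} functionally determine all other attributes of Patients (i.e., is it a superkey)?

All 12 rows have distinct {Bed, PatientID, Doctor} values, so {Bed, PatientID, Doctor} → (all attributes) holds and {Bed, PatientID, Doctor} is a superkey.

Yes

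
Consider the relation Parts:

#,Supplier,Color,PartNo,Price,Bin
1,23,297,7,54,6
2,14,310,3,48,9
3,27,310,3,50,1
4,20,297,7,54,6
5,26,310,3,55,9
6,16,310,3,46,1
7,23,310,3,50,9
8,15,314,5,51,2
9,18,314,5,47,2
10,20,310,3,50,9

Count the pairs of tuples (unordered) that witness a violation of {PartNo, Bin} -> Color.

(PartNo=7, Bin=6): all 2 rows agree on Color — 0 pairs.
(PartNo=3, Bin=9): all 4 rows agree on Color — 0 pairs.
(PartNo=3, Bin=1): all 2 rows agree on Color — 0 pairs.
(PartNo=5, Bin=2): all 2 rows agree on Color — 0 pairs.

0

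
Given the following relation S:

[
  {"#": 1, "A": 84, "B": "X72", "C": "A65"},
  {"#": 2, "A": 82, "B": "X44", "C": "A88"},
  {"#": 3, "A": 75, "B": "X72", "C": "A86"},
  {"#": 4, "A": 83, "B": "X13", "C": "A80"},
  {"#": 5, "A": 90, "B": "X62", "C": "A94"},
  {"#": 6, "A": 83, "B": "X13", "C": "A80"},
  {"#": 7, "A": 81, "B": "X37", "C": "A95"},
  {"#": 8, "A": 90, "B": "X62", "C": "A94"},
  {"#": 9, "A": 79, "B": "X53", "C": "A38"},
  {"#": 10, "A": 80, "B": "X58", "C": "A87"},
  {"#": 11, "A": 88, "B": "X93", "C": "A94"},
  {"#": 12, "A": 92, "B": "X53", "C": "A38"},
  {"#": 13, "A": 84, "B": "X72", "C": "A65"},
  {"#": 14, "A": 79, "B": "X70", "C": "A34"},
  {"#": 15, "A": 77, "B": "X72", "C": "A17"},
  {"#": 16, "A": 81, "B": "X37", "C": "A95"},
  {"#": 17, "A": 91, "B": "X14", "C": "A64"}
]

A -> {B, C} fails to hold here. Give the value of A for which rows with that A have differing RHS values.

A=84: rows 1, 13 → {B,C} = (X72, A65), (X72, A65) ✓
A=82: row 2 → {B,C} = (X44, A88) ✓
A=75: row 3 → {B,C} = (X72, A86) ✓
A=83: rows 4, 6 → {B,C} = (X13, A80), (X13, A80) ✓
A=90: rows 5, 8 → {B,C} = (X62, A94), (X62, A94) ✓
A=81: rows 7, 16 → {B,C} = (X37, A95), (X37, A95) ✓
A=79: rows 9, 14 → {B,C} takes values {(X53, A38), (X70, A34)} — violation
A=80: row 10 → {B,C} = (X58, A87) ✓
A=88: row 11 → {B,C} = (X93, A94) ✓
A=92: row 12 → {B,C} = (X53, A38) ✓
A=77: row 15 → {B,C} = (X72, A17) ✓
A=91: row 17 → {B,C} = (X14, A64) ✓
The only A value with inconsistent RHS is A=79.

79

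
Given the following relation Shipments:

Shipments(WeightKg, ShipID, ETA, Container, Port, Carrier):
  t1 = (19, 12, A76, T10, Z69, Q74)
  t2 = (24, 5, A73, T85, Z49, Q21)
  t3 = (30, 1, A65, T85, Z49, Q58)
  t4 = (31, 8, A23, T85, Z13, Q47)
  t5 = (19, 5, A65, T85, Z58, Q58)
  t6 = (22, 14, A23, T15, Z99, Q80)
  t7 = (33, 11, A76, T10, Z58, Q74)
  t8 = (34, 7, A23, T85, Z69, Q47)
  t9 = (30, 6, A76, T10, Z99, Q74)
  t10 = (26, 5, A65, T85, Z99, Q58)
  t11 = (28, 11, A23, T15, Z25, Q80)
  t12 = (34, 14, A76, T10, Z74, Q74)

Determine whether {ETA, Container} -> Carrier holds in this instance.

Yes

(ETA=A76, Container=T10): rows 1, 7, 9, 12 → Carrier = Q74, Q74, Q74, Q74 ✓
(ETA=A73, Container=T85): row 2 → Carrier = Q21 ✓
(ETA=A65, Container=T85): rows 3, 5, 10 → Carrier = Q58, Q58, Q58 ✓
(ETA=A23, Container=T85): rows 4, 8 → Carrier = Q47, Q47 ✓
(ETA=A23, Container=T15): rows 6, 11 → Carrier = Q80, Q80 ✓
Every {ETA, Container} value is associated with a single Carrier value, so {ETA, Container} -> Carrier holds.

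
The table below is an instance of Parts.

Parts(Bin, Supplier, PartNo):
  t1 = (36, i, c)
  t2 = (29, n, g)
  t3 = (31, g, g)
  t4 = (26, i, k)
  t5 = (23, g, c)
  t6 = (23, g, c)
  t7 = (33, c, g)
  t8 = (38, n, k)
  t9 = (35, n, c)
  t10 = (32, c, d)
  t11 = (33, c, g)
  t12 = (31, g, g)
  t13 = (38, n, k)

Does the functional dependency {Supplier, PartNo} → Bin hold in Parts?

Yes

(Supplier=i, PartNo=c): row 1 → Bin = 36 ✓
(Supplier=n, PartNo=g): row 2 → Bin = 29 ✓
(Supplier=g, PartNo=g): rows 3, 12 → Bin = 31, 31 ✓
(Supplier=i, PartNo=k): row 4 → Bin = 26 ✓
(Supplier=g, PartNo=c): rows 5, 6 → Bin = 23, 23 ✓
(Supplier=c, PartNo=g): rows 7, 11 → Bin = 33, 33 ✓
(Supplier=n, PartNo=k): rows 8, 13 → Bin = 38, 38 ✓
(Supplier=n, PartNo=c): row 9 → Bin = 35 ✓
(Supplier=c, PartNo=d): row 10 → Bin = 32 ✓
Every {Supplier, PartNo} value is associated with a single Bin value, so {Supplier, PartNo} → Bin holds.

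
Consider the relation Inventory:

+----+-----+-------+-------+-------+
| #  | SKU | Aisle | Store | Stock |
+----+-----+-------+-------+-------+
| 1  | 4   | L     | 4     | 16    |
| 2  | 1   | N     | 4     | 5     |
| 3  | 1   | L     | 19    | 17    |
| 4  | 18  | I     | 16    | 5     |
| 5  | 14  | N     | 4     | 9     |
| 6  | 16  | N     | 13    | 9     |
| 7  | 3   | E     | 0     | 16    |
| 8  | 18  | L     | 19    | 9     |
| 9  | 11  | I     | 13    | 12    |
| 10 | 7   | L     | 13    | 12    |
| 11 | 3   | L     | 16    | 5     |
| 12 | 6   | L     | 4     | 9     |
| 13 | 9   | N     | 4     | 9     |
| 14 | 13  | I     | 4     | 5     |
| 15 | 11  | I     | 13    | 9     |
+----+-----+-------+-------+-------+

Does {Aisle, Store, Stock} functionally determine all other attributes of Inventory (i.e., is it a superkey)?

Rows 5 and 13 have the same {Aisle, Store, Stock} value (Aisle=N, Store=4, Stock=9) but are distinct tuples, so {Aisle, Store, Stock} does not determine every attribute — not a superkey.

No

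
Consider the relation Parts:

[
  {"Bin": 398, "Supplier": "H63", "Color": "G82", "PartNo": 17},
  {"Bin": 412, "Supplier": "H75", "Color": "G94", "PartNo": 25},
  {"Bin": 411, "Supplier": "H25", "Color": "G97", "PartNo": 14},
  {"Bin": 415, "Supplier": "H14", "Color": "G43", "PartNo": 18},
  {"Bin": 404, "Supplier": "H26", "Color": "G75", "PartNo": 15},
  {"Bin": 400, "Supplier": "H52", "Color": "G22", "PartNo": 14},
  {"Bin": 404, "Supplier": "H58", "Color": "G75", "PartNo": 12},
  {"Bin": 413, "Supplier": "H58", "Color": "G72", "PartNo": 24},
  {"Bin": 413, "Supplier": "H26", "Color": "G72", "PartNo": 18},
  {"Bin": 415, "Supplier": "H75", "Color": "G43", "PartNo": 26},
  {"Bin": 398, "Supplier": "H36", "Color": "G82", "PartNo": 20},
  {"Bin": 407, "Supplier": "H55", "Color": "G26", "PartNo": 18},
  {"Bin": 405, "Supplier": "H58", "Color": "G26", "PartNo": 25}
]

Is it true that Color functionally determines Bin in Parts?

No

Color=G82: 2 rows → Bin = 398, 398 ✓
Color=G94: 1 row → Bin = 412 ✓
Color=G97: 1 row → Bin = 411 ✓
Color=G43: 2 rows → Bin = 415, 415 ✓
Color=G75: 2 rows → Bin = 404, 404 ✓
Color=G22: 1 row → Bin = 400 ✓
Color=G72: 2 rows → Bin = 413, 413 ✓
Color=G26: 2 rows → Bin takes values {407, 405} — violation
Two rows agree on Color but differ on Bin, so Color → Bin does not hold.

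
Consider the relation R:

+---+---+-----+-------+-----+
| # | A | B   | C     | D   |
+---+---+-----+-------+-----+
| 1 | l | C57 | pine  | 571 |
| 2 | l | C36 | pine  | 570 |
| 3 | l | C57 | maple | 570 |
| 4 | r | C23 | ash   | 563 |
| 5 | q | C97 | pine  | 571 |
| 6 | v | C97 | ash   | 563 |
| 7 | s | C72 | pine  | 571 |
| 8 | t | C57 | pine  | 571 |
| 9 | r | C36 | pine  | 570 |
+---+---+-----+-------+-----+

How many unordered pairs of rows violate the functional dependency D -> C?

D=571: all 4 rows agree on C — 0 pairs.
D=570: violating pairs (2,3), (3,9) — 2 pairs.
D=563: all 2 rows agree on C — 0 pairs.

2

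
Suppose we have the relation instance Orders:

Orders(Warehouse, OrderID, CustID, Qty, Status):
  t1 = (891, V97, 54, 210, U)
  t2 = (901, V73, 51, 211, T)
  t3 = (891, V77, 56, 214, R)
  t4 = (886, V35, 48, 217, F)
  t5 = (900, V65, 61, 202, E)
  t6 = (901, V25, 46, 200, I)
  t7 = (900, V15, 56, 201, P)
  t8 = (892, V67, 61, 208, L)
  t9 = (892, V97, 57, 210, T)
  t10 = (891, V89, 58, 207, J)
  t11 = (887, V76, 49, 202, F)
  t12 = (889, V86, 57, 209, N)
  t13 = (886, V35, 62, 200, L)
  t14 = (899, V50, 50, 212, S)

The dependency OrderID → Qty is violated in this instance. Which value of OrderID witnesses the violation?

OrderID=V97: rows 1, 9 → Qty = 210, 210 ✓
OrderID=V73: row 2 → Qty = 211 ✓
OrderID=V77: row 3 → Qty = 214 ✓
OrderID=V35: rows 4, 13 → Qty takes values {217, 200} — violation
OrderID=V65: row 5 → Qty = 202 ✓
OrderID=V25: row 6 → Qty = 200 ✓
OrderID=V15: row 7 → Qty = 201 ✓
OrderID=V67: row 8 → Qty = 208 ✓
OrderID=V89: row 10 → Qty = 207 ✓
OrderID=V76: row 11 → Qty = 202 ✓
OrderID=V86: row 12 → Qty = 209 ✓
OrderID=V50: row 14 → Qty = 212 ✓
The only OrderID value with inconsistent Qty is OrderID=V35.

V35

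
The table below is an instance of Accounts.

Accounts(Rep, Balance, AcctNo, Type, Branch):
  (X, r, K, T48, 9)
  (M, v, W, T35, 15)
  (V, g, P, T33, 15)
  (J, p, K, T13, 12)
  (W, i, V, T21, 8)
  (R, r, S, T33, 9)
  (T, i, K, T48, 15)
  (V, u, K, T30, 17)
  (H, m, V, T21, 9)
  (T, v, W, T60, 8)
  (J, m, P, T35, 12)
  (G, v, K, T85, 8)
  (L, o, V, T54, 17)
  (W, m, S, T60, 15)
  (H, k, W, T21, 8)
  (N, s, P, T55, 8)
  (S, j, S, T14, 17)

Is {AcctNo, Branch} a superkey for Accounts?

No

Two distinct rows share (AcctNo=W, Branch=8), so {AcctNo, Branch} does not determine every attribute — not a superkey.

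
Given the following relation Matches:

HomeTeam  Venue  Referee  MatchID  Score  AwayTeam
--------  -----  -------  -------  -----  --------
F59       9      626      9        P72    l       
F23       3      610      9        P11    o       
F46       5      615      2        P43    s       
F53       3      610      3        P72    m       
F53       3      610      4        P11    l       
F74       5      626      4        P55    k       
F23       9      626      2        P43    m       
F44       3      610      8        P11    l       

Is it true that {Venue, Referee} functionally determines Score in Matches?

No

(Venue=9, Referee=626): 2 rows → Score takes values {P72, P43} — violation
(Venue=3, Referee=610): 4 rows → Score takes values {P11, P72} — violation
(Venue=5, Referee=615): 1 row → Score = P43 ✓
(Venue=5, Referee=626): 1 row → Score = P55 ✓
Two rows agree on {Venue, Referee} but differ on Score, so {Venue, Referee} → Score does not hold.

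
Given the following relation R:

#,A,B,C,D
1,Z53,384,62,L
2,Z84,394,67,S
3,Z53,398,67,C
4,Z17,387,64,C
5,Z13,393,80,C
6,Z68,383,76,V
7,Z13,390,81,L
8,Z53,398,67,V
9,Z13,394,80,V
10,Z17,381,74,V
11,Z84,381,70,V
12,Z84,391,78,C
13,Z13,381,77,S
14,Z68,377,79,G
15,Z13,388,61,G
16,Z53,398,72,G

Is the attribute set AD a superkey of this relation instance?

Yes

All 16 rows have distinct AD values, so AD → (all attributes) holds and AD is a superkey.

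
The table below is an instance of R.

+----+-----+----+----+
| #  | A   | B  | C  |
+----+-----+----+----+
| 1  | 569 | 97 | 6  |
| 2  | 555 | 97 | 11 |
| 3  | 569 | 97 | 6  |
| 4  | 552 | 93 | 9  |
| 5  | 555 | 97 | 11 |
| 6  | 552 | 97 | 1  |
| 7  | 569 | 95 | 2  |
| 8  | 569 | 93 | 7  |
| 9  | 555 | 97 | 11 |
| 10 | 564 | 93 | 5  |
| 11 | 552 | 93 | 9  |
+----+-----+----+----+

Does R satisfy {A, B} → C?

Yes

(A=569, B=97): rows 1, 3 → C = 6, 6 ✓
(A=555, B=97): rows 2, 5, 9 → C = 11, 11, 11 ✓
(A=552, B=93): rows 4, 11 → C = 9, 9 ✓
(A=552, B=97): row 6 → C = 1 ✓
(A=569, B=95): row 7 → C = 2 ✓
(A=569, B=93): row 8 → C = 7 ✓
(A=564, B=93): row 10 → C = 5 ✓
Every {A, B} value is associated with a single C value, so {A, B} → C holds.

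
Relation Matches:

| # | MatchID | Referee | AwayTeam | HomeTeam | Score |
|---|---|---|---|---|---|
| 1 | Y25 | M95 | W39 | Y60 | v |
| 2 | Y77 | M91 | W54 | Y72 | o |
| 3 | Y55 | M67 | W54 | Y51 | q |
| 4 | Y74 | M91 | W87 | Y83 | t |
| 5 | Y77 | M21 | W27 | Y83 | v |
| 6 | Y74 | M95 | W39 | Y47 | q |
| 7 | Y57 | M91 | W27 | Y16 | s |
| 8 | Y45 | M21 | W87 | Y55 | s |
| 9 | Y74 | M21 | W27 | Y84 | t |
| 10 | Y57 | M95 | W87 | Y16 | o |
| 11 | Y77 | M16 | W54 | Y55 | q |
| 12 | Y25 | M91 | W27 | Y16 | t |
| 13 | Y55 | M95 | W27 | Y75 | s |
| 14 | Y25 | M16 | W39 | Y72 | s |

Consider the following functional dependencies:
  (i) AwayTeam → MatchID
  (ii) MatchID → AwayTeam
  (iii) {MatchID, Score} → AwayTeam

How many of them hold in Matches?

(i) AwayTeam → MatchID: AwayTeam=W39: rows 1, 6, 14 → MatchID takes values {Y25, Y74} — violation; AwayTeam=W54: rows 2, 3, 11 → MatchID takes values {Y77, Y55} — violation; AwayTeam=W87: rows 4, 8, 10 → MatchID takes values {Y74, Y45, Y57} — violation; AwayTeam=W27: rows 5, 7, 9, 12, 13 → MatchID takes values {Y77, Y57, Y74, Y25, Y55} — violation — fails.
(ii) MatchID → AwayTeam: MatchID=Y25: rows 1, 12, 14 → AwayTeam takes values {W39, W27} — violation; MatchID=Y77: rows 2, 5, 11 → AwayTeam takes values {W54, W27} — violation; MatchID=Y55: rows 3, 13 → AwayTeam takes values {W54, W27} — violation; MatchID=Y74: rows 4, 6, 9 → AwayTeam takes values {W87, W39, W27} — violation; MatchID=Y57: rows 7, 10 → AwayTeam takes values {W27, W87} — violation — fails.
(iii) {MatchID, Score} → AwayTeam: (MatchID=Y74, Score=t): rows 4, 9 → AwayTeam takes values {W87, W27} — violation — fails.
None of the 3 dependencies hold.

0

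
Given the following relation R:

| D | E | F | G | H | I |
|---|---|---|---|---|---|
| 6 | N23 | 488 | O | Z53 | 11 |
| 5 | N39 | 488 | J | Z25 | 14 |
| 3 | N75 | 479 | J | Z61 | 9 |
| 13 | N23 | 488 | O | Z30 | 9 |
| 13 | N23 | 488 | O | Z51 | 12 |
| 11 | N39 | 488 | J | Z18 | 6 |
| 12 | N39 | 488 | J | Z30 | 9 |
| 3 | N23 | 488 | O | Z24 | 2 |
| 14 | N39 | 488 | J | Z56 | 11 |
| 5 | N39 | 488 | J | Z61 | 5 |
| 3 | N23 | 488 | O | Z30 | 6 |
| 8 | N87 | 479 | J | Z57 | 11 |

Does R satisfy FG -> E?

No

(F=488, G=O): 5 rows → E = N23, N23, N23, N23, N23 ✓
(F=488, G=J): 5 rows → E = N39, N39, N39, N39, N39 ✓
(F=479, G=J): 2 rows → E takes values {N75, N87} — violation
Two rows agree on FG but differ on E, so FG -> E does not hold.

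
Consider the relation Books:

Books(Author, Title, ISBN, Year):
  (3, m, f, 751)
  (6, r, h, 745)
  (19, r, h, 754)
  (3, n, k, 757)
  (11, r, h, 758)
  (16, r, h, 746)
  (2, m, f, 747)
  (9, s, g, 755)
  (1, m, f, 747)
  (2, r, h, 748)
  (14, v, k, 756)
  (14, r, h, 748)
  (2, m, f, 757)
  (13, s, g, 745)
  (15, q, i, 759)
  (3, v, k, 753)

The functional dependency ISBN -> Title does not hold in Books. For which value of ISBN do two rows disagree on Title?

k

ISBN=f: 4 rows → Title = m, m, m, m ✓
ISBN=h: 6 rows → Title = r, r, r, r, r, r ✓
ISBN=k: 3 rows → Title takes values {n, v} — violation
ISBN=g: 2 rows → Title = s, s ✓
ISBN=i: 1 row → Title = q ✓
The only ISBN value with inconsistent Title is ISBN=k.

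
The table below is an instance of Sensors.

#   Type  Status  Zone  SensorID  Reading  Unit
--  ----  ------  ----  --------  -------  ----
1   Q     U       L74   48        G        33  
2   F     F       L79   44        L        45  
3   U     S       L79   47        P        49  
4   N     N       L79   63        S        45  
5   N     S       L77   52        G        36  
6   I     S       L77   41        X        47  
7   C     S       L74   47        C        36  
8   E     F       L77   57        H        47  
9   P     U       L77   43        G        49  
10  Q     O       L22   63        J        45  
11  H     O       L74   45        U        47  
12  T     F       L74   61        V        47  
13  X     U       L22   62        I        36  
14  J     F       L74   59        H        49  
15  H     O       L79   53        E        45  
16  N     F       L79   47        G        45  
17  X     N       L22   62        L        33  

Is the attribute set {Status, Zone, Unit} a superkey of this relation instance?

No

Rows 2 and 16 have the same {Status, Zone, Unit} value (Status=F, Zone=L79, Unit=45) but are distinct tuples, so {Status, Zone, Unit} does not determine every attribute — not a superkey.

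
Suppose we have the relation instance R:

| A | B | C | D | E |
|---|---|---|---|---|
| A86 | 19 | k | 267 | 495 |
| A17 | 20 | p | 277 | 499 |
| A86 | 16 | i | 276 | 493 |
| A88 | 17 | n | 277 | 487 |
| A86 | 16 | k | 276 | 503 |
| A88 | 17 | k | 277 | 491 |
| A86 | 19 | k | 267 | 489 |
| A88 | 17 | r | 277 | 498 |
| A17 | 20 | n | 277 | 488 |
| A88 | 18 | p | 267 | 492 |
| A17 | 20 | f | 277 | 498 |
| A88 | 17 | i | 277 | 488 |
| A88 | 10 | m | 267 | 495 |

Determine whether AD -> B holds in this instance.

No

(A=A86, D=267): 2 rows → B = 19, 19 ✓
(A=A17, D=277): 3 rows → B = 20, 20, 20 ✓
(A=A86, D=276): 2 rows → B = 16, 16 ✓
(A=A88, D=277): 4 rows → B = 17, 17, 17, 17 ✓
(A=A88, D=267): 2 rows → B takes values {18, 10} — violation
Two rows agree on AD but differ on B, so AD -> B does not hold.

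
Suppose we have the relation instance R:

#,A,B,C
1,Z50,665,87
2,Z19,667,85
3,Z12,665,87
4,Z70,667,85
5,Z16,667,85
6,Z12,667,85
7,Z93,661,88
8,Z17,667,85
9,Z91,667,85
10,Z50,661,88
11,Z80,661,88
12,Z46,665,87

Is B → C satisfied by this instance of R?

Yes

B=665: rows 1, 3, 12 → C = 87, 87, 87 ✓
B=667: rows 2, 4, 5, 6, 8, 9 → C = 85, 85, 85, 85, 85, 85 ✓
B=661: rows 7, 10, 11 → C = 88, 88, 88 ✓
Every B value is associated with a single C value, so B → C holds.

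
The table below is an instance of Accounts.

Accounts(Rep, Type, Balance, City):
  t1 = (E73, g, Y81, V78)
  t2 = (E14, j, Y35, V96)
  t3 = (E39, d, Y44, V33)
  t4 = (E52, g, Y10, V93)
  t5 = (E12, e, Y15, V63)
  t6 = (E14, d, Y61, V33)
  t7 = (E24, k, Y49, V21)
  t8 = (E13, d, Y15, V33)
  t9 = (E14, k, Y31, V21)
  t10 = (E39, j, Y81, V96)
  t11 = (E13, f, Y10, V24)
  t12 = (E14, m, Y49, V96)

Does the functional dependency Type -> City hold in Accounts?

Type=g: rows 1, 4 → City takes values {V78, V93} — violation
Type=j: rows 2, 10 → City = V96, V96 ✓
Type=d: rows 3, 6, 8 → City = V33, V33, V33 ✓
Type=e: row 5 → City = V63 ✓
Type=k: rows 7, 9 → City = V21, V21 ✓
Type=f: row 11 → City = V24 ✓
Type=m: row 12 → City = V96 ✓
Two rows agree on Type but differ on City, so Type -> City does not hold.

No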